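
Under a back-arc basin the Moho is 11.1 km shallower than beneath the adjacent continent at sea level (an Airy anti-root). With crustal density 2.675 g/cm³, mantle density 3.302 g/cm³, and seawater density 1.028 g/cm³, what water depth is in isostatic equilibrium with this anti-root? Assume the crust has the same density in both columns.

Replacing a thickness d of crust by seawater at the top must be balanced by replacing crust with mantle at the base: d (ρ_c − ρ_w) = a (ρ_m − ρ_c).
d = a (ρ_m − ρ_c)/(ρ_c − ρ_w) = 11.1 km × 0.627/1.647 = 4.23 km.

4.23 km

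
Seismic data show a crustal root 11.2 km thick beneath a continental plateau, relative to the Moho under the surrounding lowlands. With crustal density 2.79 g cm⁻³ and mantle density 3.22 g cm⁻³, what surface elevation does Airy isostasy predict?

By Archimedes' principle applied to the lithosphere: ρ_c h = (ρ_m − ρ_c) r.
h = r (ρ_m − ρ_c) / ρ_c = 11.2 km × (3.22 − 2.79) / 2.79 = 1.73 km.

1.73 km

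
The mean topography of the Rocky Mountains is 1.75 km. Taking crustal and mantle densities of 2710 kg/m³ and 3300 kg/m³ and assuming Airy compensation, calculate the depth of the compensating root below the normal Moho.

For local isostatic compensation: the weight of the topography is balanced by the buoyancy of the root, ρ_c h = (ρ_m − ρ_c) r.
r = h · ρ_c / (ρ_m − ρ_c) = 1.75 km × 2710 / (3300 − 2710) = 8.04 km.

8.04 km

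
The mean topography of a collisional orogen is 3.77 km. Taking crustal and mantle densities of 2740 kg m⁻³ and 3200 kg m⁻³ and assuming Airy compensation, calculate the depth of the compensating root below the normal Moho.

In Airy isostatic equilibrium: the weight of the topography is balanced by the buoyancy of the root, ρ_c h = (ρ_m − ρ_c) r.
r = h · ρ_c / (ρ_m − ρ_c) = 3.77 km × 2740 / (3200 − 2740) = 22.5 km.

22.5 km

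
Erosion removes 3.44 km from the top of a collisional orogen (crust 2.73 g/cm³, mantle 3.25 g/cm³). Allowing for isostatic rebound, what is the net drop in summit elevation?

Rebound u = e ρ_c/ρ_m = 3.44 km × 2.73/3.25 = 2.89 km.
Net surface drop = e − u = 3.44 km − 2.89 km = e (ρ_m − ρ_c)/ρ_m = 0.55 km.

0.55 km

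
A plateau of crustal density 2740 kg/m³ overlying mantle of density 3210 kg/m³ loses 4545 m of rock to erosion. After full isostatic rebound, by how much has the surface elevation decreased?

Rebound u = e ρ_c/ρ_m = 4545 m × 2740/3210 = 3880 m.
Net surface drop = e − u = 4545 m − 3880 m = e (ρ_m − ρ_c)/ρ_m = 665 m.

665 m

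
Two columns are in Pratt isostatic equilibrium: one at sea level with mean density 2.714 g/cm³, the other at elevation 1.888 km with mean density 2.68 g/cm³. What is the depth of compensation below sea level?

149 km

ρ_ref D = ρ (D + h) → D (ρ_ref − ρ) = ρ h.
D = ρ h/(ρ_ref − ρ) = 2.68 × 1.888 km/(2.714 − 2.68) = 149 km.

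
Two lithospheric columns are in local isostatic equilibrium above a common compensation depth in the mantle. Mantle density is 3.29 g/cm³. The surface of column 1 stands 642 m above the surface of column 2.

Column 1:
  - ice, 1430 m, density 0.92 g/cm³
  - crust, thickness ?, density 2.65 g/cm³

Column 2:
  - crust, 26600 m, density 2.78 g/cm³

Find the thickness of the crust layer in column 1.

19200 m

Take the compensation level at the base of the deeper column (depth z_c below the surface of column 1) and equate Σ ρ_i t_i down to z_c; mantle fills any gap and the z_c terms cancel.
Column 1: 1430×0.92 + x×2.65 + (z_c − 1430 − x)×3.29
Column 2: 642×0 + 26600×2.78 + (z_c − 642 − 26600)×3.29
The z_c×3.29 term appears on both sides and cancels. Collect the known terms of each column as K = Σ(ρt)_known − 3.29 × (depth of known layers): K_1 = 1315.6 − 3.29×1430 = −3389.1; K_2 = 73948 − 3.29×(642 + 26600) = −15678.18.
Balance: K_1 − x×(3.29 − 2.65) = K_2, so x = (K_1 − K_2)/(3.29 − 2.65) = 12289.1/0.64 = 19200 m.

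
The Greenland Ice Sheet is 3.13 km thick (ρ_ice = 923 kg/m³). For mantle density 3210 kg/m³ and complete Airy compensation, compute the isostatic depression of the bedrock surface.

0.9 km

Equating mass per unit area of the two columns: the ice load ρ_ice t is balanced by mantle displaced below, ρ_m s.
s = t ρ_ice / ρ_m = 3.13 km × 923/3210 = 0.9 km.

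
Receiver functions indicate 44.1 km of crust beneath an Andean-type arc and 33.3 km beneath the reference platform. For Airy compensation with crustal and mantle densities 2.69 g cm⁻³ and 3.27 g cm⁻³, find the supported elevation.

1.92 km

Excess crust Δ = 44.1 km − 33.3 km = 10.8 km, split between elevation h and root r with h + r = Δ.
Airy balance ρ_c h = (ρ_m − ρ_c) r gives r = h ρ_c/(ρ_m − ρ_c), so h (1 + ρ_c/(ρ_m − ρ_c)) = Δ, i.e. h = Δ (ρ_m − ρ_c)/ρ_m.
h = 10.8 km × 0.58/3.27 = 1.92 km.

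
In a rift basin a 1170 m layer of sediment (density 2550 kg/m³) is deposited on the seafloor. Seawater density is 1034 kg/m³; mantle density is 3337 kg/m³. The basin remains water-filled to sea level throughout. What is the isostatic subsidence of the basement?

Submarine loading: the sediment displaces seawater, and the subsidence is in turn flooded, so s (ρ_m − ρ_w) = t (ρ_sed − ρ_w).
s = 1170 m × (2550 − 1034) / (3337 − 1034) = 770 m.

770 m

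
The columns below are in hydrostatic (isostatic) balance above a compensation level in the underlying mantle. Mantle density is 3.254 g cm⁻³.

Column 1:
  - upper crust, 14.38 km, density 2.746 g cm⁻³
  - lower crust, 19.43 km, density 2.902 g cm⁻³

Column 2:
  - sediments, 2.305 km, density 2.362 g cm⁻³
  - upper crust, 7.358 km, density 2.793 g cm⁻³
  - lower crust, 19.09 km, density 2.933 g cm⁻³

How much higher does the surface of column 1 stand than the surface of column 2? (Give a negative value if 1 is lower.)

0.789 km

For any compensation level in the mantle, the mantle terms cancel and isostasy reduces to e = (Σt_1 − Σt_2) − (Σ(ρt)_1 − Σ(ρt)_2) / ρ_m.
Σt_1 = 33.81 km; Σt_2 = 28.753 km; Σ(ρt)_1 = 95.87334; Σ(ρt)_2 = 81.986274 (in km·g cm⁻³).
e = (33.81 − 28.753) − (95.87334 − 81.986274) / 3.254 = 0.789 km.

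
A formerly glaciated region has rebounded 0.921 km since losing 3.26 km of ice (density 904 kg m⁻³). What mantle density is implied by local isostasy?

3200 kg m⁻³

ρ_m = ρ_ice t / u = 904 × 3.26 km/0.921 km = 3200 kg m⁻³.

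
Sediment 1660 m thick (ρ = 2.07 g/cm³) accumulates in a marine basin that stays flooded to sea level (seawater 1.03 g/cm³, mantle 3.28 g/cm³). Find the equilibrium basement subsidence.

767 m

Submarine loading: the sediment displaces seawater, and the subsidence is in turn flooded, so s (ρ_m − ρ_w) = t (ρ_sed − ρ_w).
s = 1660 m × (2.07 − 1.03) / (3.28 − 1.03) = 767 m.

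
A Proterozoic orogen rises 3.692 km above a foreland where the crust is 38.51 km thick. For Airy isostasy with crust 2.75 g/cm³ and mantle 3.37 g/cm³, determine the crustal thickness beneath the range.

Root depth r = h ρ_c / (ρ_m − ρ_c) = 3.692 km × 2.75 / 0.62 = 16.38 km.
Total thickness = T + h + r = 38.51 km + 3.692 km + 16.38 km = 58.6 km.

58.6 km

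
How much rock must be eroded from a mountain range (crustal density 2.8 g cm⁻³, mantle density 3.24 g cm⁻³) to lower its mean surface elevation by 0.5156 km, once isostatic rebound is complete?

3.8 km

Net drop Δ = e − u = e − e ρ_c/ρ_m = e (ρ_m − ρ_c)/ρ_m.
e = Δ ρ_m/(ρ_m − ρ_c) = 0.5156 km × 3.24/0.44 = 3.8 km.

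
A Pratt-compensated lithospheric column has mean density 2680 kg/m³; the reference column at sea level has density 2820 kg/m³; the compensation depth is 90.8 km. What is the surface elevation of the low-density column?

ρ_ref D = ρ (D + h) → h = D (ρ_ref − ρ)/ρ.
h = 90.8 km × (2820 − 2680)/2680 = 4.74 km.

4.74 km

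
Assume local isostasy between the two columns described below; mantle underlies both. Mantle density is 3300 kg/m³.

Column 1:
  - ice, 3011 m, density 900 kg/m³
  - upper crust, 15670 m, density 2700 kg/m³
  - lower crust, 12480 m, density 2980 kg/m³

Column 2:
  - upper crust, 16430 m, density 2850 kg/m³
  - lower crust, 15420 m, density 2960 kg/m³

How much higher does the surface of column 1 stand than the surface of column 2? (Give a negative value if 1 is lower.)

For any compensation level in the mantle, the mantle terms cancel and isostasy reduces to e = (Σt_1 − Σt_2) − (Σ(ρt)_1 − Σ(ρt)_2) / ρ_m.
Σt_1 = 31161 m; Σt_2 = 31850 m; Σ(ρt)_1 = 82209300; Σ(ρt)_2 = 92468700 (in m·kg/m³).
e = (31161 − 31850) − (82209300 − 92468700) / 3300 = 2420 m.

2420 m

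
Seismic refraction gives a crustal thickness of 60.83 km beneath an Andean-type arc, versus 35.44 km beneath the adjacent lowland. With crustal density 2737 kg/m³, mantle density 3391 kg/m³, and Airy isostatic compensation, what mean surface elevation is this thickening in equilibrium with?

4.9 km

Excess crust Δ = 60.83 km − 35.44 km = 25.39 km, split between elevation h and root r with h + r = Δ.
Airy balance ρ_c h = (ρ_m − ρ_c) r gives r = h ρ_c/(ρ_m − ρ_c), so h (1 + ρ_c/(ρ_m − ρ_c)) = Δ, i.e. h = Δ (ρ_m − ρ_c)/ρ_m.
h = 25.39 km × 654/3391 = 4.9 km.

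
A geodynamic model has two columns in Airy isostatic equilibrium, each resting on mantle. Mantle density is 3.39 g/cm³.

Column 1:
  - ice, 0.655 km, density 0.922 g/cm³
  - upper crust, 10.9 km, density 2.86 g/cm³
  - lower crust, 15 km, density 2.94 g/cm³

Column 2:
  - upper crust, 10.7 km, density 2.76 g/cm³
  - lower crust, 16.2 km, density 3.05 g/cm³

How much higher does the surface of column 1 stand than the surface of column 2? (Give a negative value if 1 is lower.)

For any compensation level in the mantle, the mantle terms cancel and isostasy reduces to e = (Σt_1 − Σt_2) − (Σ(ρt)_1 − Σ(ρt)_2) / ρ_m.
Σt_1 = 26.555 km; Σt_2 = 26.9 km; Σ(ρt)_1 = 75.87791; Σ(ρt)_2 = 78.942 (in km·g/cm³).
e = (26.555 − 26.9) − (75.87791 − 78.942) / 3.39 = 0.559 km.

0.559 km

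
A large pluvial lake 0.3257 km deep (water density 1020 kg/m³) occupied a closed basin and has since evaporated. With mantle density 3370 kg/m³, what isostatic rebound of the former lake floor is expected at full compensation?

u = d ρ_w/ρ_m = 0.3257 km × 1020/3370 = 0.0986 km.

0.0986 km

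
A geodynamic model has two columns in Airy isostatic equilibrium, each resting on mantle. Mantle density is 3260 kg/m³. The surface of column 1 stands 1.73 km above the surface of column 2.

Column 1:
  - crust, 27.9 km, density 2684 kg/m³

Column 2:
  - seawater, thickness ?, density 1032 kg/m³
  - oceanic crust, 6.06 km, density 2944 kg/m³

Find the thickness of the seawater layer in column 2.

Take the compensation level at the base of the deeper column (depth z_c below the surface of column 1) and equate Σ ρ_i t_i down to z_c; mantle fills any gap and the z_c terms cancel.
Column 1: 27.9×2684 + (z_c − 27.9)×3260
Column 2: 1.73×0 + x×1032 + 6.06×2944 + (z_c − 1.73 − 6.06 − x)×3260
The z_c×3260 term appears on both sides and cancels. Collect the known terms of each column as K = Σ(ρt)_known − 3260 × (depth of known layers): K_1 = 74883.6 − 3260×27.9 = −16070.4; K_2 = 17840.64 − 3260×(1.73 + 6.06) = −7554.76.
Balance: K_1 = K_2 − x×(3260 − 1032), so x = (K_2 − K_1)/(3260 − 1032) = 8515.64/2228 = 3.82 km.

3.82 km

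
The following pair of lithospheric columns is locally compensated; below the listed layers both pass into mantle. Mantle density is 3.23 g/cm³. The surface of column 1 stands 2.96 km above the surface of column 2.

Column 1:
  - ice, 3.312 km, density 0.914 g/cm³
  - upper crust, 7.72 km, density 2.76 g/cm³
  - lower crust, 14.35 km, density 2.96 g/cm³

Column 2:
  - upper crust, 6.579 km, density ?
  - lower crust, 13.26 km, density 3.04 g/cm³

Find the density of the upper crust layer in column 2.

Take the compensation level at the base of the deeper column (depth z_c below the surface of column 1) and equate Σ ρ_i t_i down to z_c; mantle fills any gap and the z_c terms cancel.
Column 1: 3.312×0.914 + 7.72×2.76 + 14.35×2.96 + (z_c − 25.382)×3.23
Column 2: 2.96×0 + 6.579×ρ + 13.26×3.04 + (z_c − 2.96 − 19.839)×3.23
The z_c×3.23 term appears on both sides and cancels. Collect the known terms of each column as K = Σ(ρt)_known − 3.23 × (depth of known layers): K_1 = 66.810368 − 3.23×25.382 = −15.173492; K_2 = 40.3104 − 3.23×(2.96 + 19.839) = −33.33037.
Balance: K_1 = K_2 + 6.579×ρ, so ρ = (K_1 − K_2)/6.579 = 18.1569/6.579 = 2.76 g/cm³.

2.76 g/cm³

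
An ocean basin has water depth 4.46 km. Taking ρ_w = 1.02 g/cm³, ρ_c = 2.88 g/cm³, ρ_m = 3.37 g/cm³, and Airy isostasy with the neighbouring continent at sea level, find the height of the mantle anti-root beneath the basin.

16.9 km

Balancing pressure at the compensation depth: replacing crust with seawater at the top is compensated by replacing crust with mantle at the base: d (ρ_c − ρ_w) = a (ρ_m − ρ_c).
a = d (ρ_c − ρ_w)/(ρ_m − ρ_c) = 4.46 km × 1.86/0.49 = 16.9 km.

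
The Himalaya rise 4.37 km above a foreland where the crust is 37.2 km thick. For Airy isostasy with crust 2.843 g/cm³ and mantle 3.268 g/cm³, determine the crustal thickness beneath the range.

Root depth r = h ρ_c / (ρ_m − ρ_c) = 4.37 km × 2.843 / 0.425 = 29.23 km.
Total thickness = T + h + r = 37.2 km + 4.37 km + 29.23 km = 70.8 km.

70.8 km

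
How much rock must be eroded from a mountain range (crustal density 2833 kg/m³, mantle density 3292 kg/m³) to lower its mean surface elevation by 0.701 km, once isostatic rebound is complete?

5.03 km

Net drop Δ = e − u = e − e ρ_c/ρ_m = e (ρ_m − ρ_c)/ρ_m.
e = Δ ρ_m/(ρ_m − ρ_c) = 0.701 km × 3292/459 = 5.03 km.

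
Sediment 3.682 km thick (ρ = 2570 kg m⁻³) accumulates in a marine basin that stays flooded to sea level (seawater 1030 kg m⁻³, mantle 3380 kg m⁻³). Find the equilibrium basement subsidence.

Submarine loading: the sediment displaces seawater, and the subsidence is in turn flooded, so s (ρ_m − ρ_w) = t (ρ_sed − ρ_w).
s = 3.682 km × (2570 − 1030) / (3380 − 1030) = 2.41 km.

2.41 km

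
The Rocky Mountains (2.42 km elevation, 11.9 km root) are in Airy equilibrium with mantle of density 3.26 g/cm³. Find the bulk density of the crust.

2.71 g/cm³

ρ_c h = (ρ_m − ρ_c) r → ρ_c (h + r) = ρ_m r → ρ_c = ρ_m r / (h + r).
ρ_c = 3.26 × 11.9 km / (2.42 km + 11.9 km) = 2.71 g/cm³.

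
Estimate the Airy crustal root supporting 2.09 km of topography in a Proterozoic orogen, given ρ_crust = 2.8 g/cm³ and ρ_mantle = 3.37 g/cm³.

10.3 km

By Archimedes' principle applied to the lithosphere: the weight of the topography is balanced by the buoyancy of the root, ρ_c h = (ρ_m − ρ_c) r.
r = h · ρ_c / (ρ_m − ρ_c) = 2.09 km × 2.8 / (3.37 − 2.8) = 10.3 km.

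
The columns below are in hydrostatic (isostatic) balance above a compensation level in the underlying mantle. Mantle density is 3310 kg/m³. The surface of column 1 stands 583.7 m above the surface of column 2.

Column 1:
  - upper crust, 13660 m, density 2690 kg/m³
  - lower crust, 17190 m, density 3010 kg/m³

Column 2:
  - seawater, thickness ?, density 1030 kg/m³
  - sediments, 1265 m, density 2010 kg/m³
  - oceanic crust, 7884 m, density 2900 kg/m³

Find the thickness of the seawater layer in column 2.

2990 m

Take the compensation level at the base of the deeper column (depth z_c below the surface of column 1) and equate Σ ρ_i t_i down to z_c; mantle fills any gap and the z_c terms cancel.
Column 1: 13660×2690 + 17190×3010 + (z_c − 30850)×3310
Column 2: 583.7×0 + x×1030 + 1265×2010 + 7884×2900 + (z_c − 583.7 − 9149 − x)×3310
The z_c×3310 term appears on both sides and cancels. Collect the known terms of each column as K = Σ(ρt)_known − 3310 × (depth of known layers): K_1 = 88487300 − 3310×30850 = −13626200; K_2 = 25406250 − 3310×(583.7 + 9149) = −6808987.
Balance: K_1 = K_2 − x×(3310 − 1030), so x = (K_2 − K_1)/(3310 − 1030) = 6817210/2280 = 2990 m.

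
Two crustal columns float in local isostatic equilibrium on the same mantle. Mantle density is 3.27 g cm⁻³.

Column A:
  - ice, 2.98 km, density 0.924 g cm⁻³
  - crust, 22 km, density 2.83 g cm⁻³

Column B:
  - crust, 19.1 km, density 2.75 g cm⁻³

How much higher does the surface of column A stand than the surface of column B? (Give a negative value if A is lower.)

2.06 km

For any compensation level in the mantle, the mantle terms cancel and isostasy reduces to e = (Σt_A − Σt_B) − (Σ(ρt)_A − Σ(ρt)_B) / ρ_m.
Σt_A = 24.98 km; Σt_B = 19.1 km; Σ(ρt)_A = 65.01352; Σ(ρt)_B = 52.525 (in km·g cm⁻³).
e = (24.98 − 19.1) − (65.01352 − 52.525) / 3.27 = 2.06 km.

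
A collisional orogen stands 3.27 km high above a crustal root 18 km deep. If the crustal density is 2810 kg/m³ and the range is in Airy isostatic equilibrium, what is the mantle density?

Airy balance: ρ_c h = (ρ_m − ρ_c) r → ρ_m = ρ_c (1 + h/r).
ρ_m = 2810 × (1 + 3.27 km/18 km) = 3320 kg/m³.

3320 kg/m³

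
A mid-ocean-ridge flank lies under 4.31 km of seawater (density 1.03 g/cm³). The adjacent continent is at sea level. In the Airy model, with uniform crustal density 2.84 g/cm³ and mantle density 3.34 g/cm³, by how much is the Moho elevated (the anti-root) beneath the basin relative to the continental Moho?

15.6 km

In Airy isostatic equilibrium: replacing crust with seawater at the top is compensated by replacing crust with mantle at the base: d (ρ_c − ρ_w) = a (ρ_m − ρ_c).
a = d (ρ_c − ρ_w)/(ρ_m − ρ_c) = 4.31 km × 1.81/0.5 = 15.6 km.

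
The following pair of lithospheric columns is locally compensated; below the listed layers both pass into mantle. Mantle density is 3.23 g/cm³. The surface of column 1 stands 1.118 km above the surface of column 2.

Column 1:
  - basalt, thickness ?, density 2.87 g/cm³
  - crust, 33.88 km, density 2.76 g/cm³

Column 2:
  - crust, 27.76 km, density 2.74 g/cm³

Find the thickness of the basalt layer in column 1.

3.58 km

Take the compensation level at the base of the deeper column (depth z_c below the surface of column 1) and equate Σ ρ_i t_i down to z_c; mantle fills any gap and the z_c terms cancel.
Column 1: x×2.87 + 33.88×2.76 + (z_c − 33.88 − x)×3.23
Column 2: 1.118×0 + 27.76×2.74 + (z_c − 1.118 − 27.76)×3.23
The z_c×3.23 term appears on both sides and cancels. Collect the known terms of each column as K = Σ(ρt)_known − 3.23 × (depth of known layers): K_1 = 93.5088 − 3.23×33.88 = −15.9236; K_2 = 76.0624 − 3.23×(1.118 + 27.76) = −17.21354.
Balance: K_1 − x×(3.23 − 2.87) = K_2, so x = (K_1 − K_2)/(3.23 − 2.87) = 1.28994/0.36 = 3.58 km.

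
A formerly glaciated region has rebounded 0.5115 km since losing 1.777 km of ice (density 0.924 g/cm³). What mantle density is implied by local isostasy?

3.21 g/cm³

ρ_m = ρ_ice t / u = 0.924 × 1.777 km/0.5115 km = 3.21 g/cm³.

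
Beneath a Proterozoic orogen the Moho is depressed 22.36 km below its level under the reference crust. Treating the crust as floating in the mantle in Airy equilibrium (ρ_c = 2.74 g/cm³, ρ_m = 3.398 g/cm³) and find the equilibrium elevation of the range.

5.37 km

In Airy isostatic equilibrium: ρ_c h = (ρ_m − ρ_c) r.
h = r (ρ_m − ρ_c) / ρ_c = 22.36 km × (3.398 − 2.74) / 2.74 = 5.37 km.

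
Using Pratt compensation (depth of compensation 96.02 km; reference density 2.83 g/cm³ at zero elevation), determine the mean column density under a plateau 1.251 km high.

Pratt balance: ρ_ref D = ρ (D + h).
ρ = ρ_ref D/(D + h) = 2.83 × 96.02 km/(96.02 km + 1.251 km) = 2.79 g/cm³.

2.79 g/cm³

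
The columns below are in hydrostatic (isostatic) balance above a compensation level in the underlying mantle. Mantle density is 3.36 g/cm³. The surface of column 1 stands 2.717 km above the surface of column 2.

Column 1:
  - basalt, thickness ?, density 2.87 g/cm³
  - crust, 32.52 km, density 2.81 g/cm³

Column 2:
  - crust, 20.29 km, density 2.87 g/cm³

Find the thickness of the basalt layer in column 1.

Take the compensation level at the base of the deeper column (depth z_c below the surface of column 1) and equate Σ ρ_i t_i down to z_c; mantle fills any gap and the z_c terms cancel.
Column 1: x×2.87 + 32.52×2.81 + (z_c − 32.52 − x)×3.36
Column 2: 2.717×0 + 20.29×2.87 + (z_c − 2.717 − 20.29)×3.36
The z_c×3.36 term appears on both sides and cancels. Collect the known terms of each column as K = Σ(ρt)_known − 3.36 × (depth of known layers): K_1 = 91.3812 − 3.36×32.52 = −17.886; K_2 = 58.2323 − 3.36×(2.717 + 20.29) = −19.07122.
Balance: K_1 − x×(3.36 − 2.87) = K_2, so x = (K_1 − K_2)/(3.36 − 2.87) = 1.18522/0.49 = 2.42 km.

2.42 km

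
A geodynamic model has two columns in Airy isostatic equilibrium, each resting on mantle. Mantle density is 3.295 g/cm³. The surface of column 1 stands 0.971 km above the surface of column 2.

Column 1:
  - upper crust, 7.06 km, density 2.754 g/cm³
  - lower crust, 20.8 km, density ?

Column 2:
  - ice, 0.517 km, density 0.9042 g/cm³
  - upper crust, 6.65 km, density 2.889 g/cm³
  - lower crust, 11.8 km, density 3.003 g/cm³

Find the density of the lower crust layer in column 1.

2.97 g/cm³

Take the compensation level at the base of the deeper column (depth z_c below the surface of column 1) and equate Σ ρ_i t_i down to z_c; mantle fills any gap and the z_c terms cancel.
Column 1: 7.06×2.754 + 20.8×ρ + (z_c − 27.86)×3.295
Column 2: 0.971×0 + 0.517×0.9042 + 6.65×2.889 + 11.8×3.003 + (z_c − 0.971 − 18.967)×3.295
The z_c×3.295 term appears on both sides and cancels. Collect the known terms of each column as K = Σ(ρt)_known − 3.295 × (depth of known layers): K_1 = 19.44324 − 3.295×27.86 = −72.35546; K_2 = 55.1147214 − 3.295×(0.971 + 18.967) = −10.5809886.
Balance: K_1 + 20.8×ρ = K_2, so ρ = (K_2 − K_1)/20.8 = 61.7745/20.8 = 2.97 g/cm³.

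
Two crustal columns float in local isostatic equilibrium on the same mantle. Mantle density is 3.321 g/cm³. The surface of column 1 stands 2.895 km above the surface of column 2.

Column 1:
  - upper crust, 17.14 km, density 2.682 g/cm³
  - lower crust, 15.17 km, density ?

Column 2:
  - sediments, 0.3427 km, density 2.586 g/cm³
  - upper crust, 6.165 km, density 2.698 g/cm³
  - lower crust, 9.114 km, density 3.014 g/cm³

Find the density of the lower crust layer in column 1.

2.95 g/cm³

Take the compensation level at the base of the deeper column (depth z_c below the surface of column 1) and equate Σ ρ_i t_i down to z_c; mantle fills any gap and the z_c terms cancel.
Column 1: 17.14×2.682 + 15.17×ρ + (z_c − 32.31)×3.321
Column 2: 2.895×0 + 0.3427×2.586 + 6.165×2.698 + 9.114×3.014 + (z_c − 2.895 − 15.6217)×3.321
The z_c×3.321 term appears on both sides and cancels. Collect the known terms of each column as K = Σ(ρt)_known − 3.321 × (depth of known layers): K_1 = 45.96948 − 3.321×32.31 = −61.33203; K_2 = 44.9889882 − 3.321×(2.895 + 15.6217) = −16.5049725.
Balance: K_1 + 15.17×ρ = K_2, so ρ = (K_2 − K_1)/15.17 = 44.8271/15.17 = 2.95 g/cm³.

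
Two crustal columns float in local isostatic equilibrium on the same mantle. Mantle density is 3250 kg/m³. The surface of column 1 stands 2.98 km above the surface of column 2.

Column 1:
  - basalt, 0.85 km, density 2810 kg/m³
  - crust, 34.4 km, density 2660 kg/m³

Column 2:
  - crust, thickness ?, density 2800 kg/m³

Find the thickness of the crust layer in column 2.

24.4 km

Take the compensation level at the base of the deeper column (depth z_c below the surface of column 1) and equate Σ ρ_i t_i down to z_c; mantle fills any gap and the z_c terms cancel.
Column 1: 0.85×2810 + 34.4×2660 + (z_c − 35.25)×3250
Column 2: 2.98×0 + x×2800 + (z_c − 2.98 − 0 − x)×3250
The z_c×3250 term appears on both sides and cancels. Collect the known terms of each column as K = Σ(ρt)_known − 3250 × (depth of known layers): K_1 = 93892.5 − 3250×35.25 = −20670; K_2 = 0 − 3250×(2.98 + 0) = −9685.
Balance: K_1 = K_2 − x×(3250 − 2800), so x = (K_2 − K_1)/(3250 − 2800) = 10985/450 = 24.4 km.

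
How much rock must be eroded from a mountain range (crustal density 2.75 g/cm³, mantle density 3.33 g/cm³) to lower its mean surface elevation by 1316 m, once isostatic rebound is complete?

Net drop Δ = e − u = e − e ρ_c/ρ_m = e (ρ_m − ρ_c)/ρ_m.
e = Δ ρ_m/(ρ_m − ρ_c) = 1316 m × 3.33/0.58 = 7560 m.

7560 m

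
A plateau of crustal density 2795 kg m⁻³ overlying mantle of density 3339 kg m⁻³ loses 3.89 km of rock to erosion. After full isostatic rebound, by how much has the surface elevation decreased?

0.634 km

Rebound u = e ρ_c/ρ_m = 3.89 km × 2795/3339 = 3.256 km.
Net surface drop = e − u = 3.89 km − 3.256 km = e (ρ_m − ρ_c)/ρ_m = 0.634 km.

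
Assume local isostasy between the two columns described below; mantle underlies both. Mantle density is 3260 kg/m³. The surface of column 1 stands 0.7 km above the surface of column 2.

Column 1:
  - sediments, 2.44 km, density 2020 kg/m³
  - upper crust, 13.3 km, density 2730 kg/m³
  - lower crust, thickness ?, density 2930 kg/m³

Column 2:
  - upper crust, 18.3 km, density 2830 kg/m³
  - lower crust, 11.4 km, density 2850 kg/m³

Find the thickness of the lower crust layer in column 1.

14.4 km

Take the compensation level at the base of the deeper column (depth z_c below the surface of column 1) and equate Σ ρ_i t_i down to z_c; mantle fills any gap and the z_c terms cancel.
Column 1: 2.44×2020 + 13.3×2730 + x×2930 + (z_c − 15.74 − x)×3260
Column 2: 0.7×0 + 18.3×2830 + 11.4×2850 + (z_c − 0.7 − 29.7)×3260
The z_c×3260 term appears on both sides and cancels. Collect the known terms of each column as K = Σ(ρt)_known − 3260 × (depth of known layers): K_1 = 41237.8 − 3260×15.74 = −10074.6; K_2 = 84279 − 3260×(0.7 + 29.7) = −14825.
Balance: K_1 − x×(3260 − 2930) = K_2, so x = (K_1 − K_2)/(3260 − 2930) = 4750.4/330 = 14.4 km.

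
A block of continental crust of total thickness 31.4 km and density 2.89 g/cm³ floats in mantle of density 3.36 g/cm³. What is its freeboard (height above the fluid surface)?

Floating equilibrium: submerged depth d = t ρ_obj/ρ_fluid = 31.4 km × 2.89/3.36 = 27.01 km.
Freeboard = t − d = 31.4 km − 27.01 km = 4.39 km.

4.39 km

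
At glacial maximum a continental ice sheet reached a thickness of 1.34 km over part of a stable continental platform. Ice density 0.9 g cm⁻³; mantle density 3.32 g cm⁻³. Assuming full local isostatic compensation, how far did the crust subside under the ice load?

For local isostatic compensation: the ice load ρ_ice t is balanced by mantle displaced below, ρ_m s.
s = t ρ_ice / ρ_m = 1.34 km × 0.9/3.32 = 0.363 km.

0.363 km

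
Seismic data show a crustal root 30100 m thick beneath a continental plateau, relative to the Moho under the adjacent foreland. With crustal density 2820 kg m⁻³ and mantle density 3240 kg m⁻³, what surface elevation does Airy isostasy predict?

Isostatic balance requires: ρ_c h = (ρ_m − ρ_c) r.
h = r (ρ_m − ρ_c) / ρ_c = 30100 m × (3240 − 2820) / 2820 = 4480 m.

4480 m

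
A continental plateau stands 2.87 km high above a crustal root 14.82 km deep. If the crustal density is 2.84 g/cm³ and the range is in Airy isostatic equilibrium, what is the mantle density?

3.39 g/cm³

Airy balance: ρ_c h = (ρ_m − ρ_c) r → ρ_m = ρ_c (1 + h/r).
ρ_m = 2.84 × (1 + 2.87 km/14.82 km) = 3.39 g/cm³.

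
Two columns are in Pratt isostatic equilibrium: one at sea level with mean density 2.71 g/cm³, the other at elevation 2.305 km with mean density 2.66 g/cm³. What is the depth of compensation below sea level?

123 km

ρ_ref D = ρ (D + h) → D (ρ_ref − ρ) = ρ h.
D = ρ h/(ρ_ref − ρ) = 2.66 × 2.305 km/(2.71 − 2.66) = 123 km.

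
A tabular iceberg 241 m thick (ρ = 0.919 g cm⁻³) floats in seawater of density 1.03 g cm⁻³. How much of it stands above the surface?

Floating equilibrium: submerged depth d = t ρ_obj/ρ_fluid = 241 m × 0.919/1.03 = 215 m.
Freeboard = t − d = 241 m − 215 m = 26 m.

26 m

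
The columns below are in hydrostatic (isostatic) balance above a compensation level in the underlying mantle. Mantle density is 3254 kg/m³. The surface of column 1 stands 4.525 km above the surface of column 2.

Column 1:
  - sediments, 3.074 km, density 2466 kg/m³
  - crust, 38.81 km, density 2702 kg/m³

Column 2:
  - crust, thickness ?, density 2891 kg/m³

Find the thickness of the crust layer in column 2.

Take the compensation level at the base of the deeper column (depth z_c below the surface of column 1) and equate Σ ρ_i t_i down to z_c; mantle fills any gap and the z_c terms cancel.
Column 1: 3.074×2466 + 38.81×2702 + (z_c − 41.884)×3254
Column 2: 4.525×0 + x×2891 + (z_c − 4.525 − 0 − x)×3254
The z_c×3254 term appears on both sides and cancels. Collect the known terms of each column as K = Σ(ρt)_known − 3254 × (depth of known layers): K_1 = 112445.104 − 3254×41.884 = −23845.432; K_2 = 0 − 3254×(4.525 + 0) = −14724.35.
Balance: K_1 = K_2 − x×(3254 − 2891), so x = (K_2 − K_1)/(3254 − 2891) = 9121.08/363 = 25.1 km.

25.1 km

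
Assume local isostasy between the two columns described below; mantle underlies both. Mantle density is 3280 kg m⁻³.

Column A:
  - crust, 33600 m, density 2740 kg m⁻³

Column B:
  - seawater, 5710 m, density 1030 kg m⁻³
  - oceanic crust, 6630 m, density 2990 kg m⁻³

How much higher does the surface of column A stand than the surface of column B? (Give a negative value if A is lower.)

For any compensation level in the mantle, the mantle terms cancel and isostasy reduces to e = (Σt_A − Σt_B) − (Σ(ρt)_A − Σ(ρt)_B) / ρ_m.
Σt_A = 33600 m; Σt_B = 12340 m; Σ(ρt)_A = 92064000; Σ(ρt)_B = 25705000 (in m·kg m⁻³).
e = (33600 − 12340) − (92064000 − 25705000) / 3280 = 1030 m.

1030 m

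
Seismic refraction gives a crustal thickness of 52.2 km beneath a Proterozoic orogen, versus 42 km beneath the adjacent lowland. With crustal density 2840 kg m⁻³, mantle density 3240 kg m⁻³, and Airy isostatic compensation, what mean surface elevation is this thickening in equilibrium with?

1.26 km

Excess crust Δ = 52.2 km − 42 km = 10.2 km, split between elevation h and root r with h + r = Δ.
Airy balance ρ_c h = (ρ_m − ρ_c) r gives r = h ρ_c/(ρ_m − ρ_c), so h (1 + ρ_c/(ρ_m − ρ_c)) = Δ, i.e. h = Δ (ρ_m − ρ_c)/ρ_m.
h = 10.2 km × 400/3240 = 1.26 km.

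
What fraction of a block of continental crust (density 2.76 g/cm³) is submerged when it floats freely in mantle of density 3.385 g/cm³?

0.815

Submerged fraction = ρ_obj/ρ_fluid = 2.76/3.385 = 0.815.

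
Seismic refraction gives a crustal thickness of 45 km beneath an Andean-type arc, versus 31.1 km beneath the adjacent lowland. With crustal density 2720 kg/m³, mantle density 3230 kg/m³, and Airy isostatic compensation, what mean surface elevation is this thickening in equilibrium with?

2.19 km

Excess crust Δ = 45 km − 31.1 km = 13.9 km, split between elevation h and root r with h + r = Δ.
Airy balance ρ_c h = (ρ_m − ρ_c) r gives r = h ρ_c/(ρ_m − ρ_c), so h (1 + ρ_c/(ρ_m − ρ_c)) = Δ, i.e. h = Δ (ρ_m − ρ_c)/ρ_m.
h = 13.9 km × 510/3230 = 2.19 km.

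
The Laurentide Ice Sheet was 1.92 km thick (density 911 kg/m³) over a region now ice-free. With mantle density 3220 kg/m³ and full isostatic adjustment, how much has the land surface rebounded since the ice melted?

0.543 km

Removing the load lets mantle flow back in; uplift u satisfies ρ_ice t = ρ_m u.
u = t ρ_ice/ρ_m = 1.92 km × 911/3220 = 0.543 km.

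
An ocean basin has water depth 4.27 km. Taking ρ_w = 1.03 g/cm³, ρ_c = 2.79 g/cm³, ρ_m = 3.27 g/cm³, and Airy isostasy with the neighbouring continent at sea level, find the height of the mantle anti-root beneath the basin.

15.7 km

For local isostatic compensation: replacing crust with seawater at the top is compensated by replacing crust with mantle at the base: d (ρ_c − ρ_w) = a (ρ_m − ρ_c).
a = d (ρ_c − ρ_w)/(ρ_m − ρ_c) = 4.27 km × 1.76/0.48 = 15.7 km.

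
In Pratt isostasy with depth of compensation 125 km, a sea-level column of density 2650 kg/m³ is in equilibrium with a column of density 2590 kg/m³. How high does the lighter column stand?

ρ_ref D = ρ (D + h) → h = D (ρ_ref − ρ)/ρ.
h = 125 km × (2650 − 2590)/2590 = 2.9 km.

2.9 km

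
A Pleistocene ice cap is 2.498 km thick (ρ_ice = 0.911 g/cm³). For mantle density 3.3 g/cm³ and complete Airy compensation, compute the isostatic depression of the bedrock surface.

For local isostatic compensation: the ice load ρ_ice t is balanced by mantle displaced below, ρ_m s.
s = t ρ_ice / ρ_m = 2.498 km × 0.911/3.3 = 0.69 km.

0.69 km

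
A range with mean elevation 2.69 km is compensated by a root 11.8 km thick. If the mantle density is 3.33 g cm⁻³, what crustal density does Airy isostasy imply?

ρ_c h = (ρ_m − ρ_c) r → ρ_c (h + r) = ρ_m r → ρ_c = ρ_m r / (h + r).
ρ_c = 3.33 × 11.8 km / (2.69 km + 11.8 km) = 2.71 g cm⁻³.

2.71 g cm⁻³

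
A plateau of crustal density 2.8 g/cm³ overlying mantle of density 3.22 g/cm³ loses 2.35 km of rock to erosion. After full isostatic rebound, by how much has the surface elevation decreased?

Rebound u = e ρ_c/ρ_m = 2.35 km × 2.8/3.22 = 2.043 km.
Net surface drop = e − u = 2.35 km − 2.043 km = e (ρ_m − ρ_c)/ρ_m = 0.307 km.

0.307 km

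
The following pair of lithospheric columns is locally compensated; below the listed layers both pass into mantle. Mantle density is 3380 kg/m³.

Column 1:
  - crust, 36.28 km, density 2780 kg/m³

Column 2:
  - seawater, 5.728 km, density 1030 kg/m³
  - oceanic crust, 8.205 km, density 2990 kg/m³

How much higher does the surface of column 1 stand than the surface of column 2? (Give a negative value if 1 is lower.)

For any compensation level in the mantle, the mantle terms cancel and isostasy reduces to e = (Σt_1 − Σt_2) − (Σ(ρt)_1 − Σ(ρt)_2) / ρ_m.
Σt_1 = 36.28 km; Σt_2 = 13.933 km; Σ(ρt)_1 = 100858.4; Σ(ρt)_2 = 30432.79 (in km·kg/m³).
e = (36.28 − 13.933) − (100858.4 − 30432.79) / 3380 = 1.51 km.

1.51 km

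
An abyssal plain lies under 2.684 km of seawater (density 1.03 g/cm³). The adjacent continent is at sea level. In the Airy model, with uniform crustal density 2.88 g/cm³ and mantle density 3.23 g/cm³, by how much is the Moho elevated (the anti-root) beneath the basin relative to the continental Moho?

Balancing pressure at the compensation depth: replacing crust with seawater at the top is compensated by replacing crust with mantle at the base: d (ρ_c − ρ_w) = a (ρ_m − ρ_c).
a = d (ρ_c − ρ_w)/(ρ_m − ρ_c) = 2.684 km × 1.85/0.35 = 14.2 km.

14.2 km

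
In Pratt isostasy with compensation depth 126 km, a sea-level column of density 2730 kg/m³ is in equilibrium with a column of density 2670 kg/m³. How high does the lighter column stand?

2.83 km

ρ_ref D = ρ (D + h) → h = D (ρ_ref − ρ)/ρ.
h = 126 km × (2730 − 2670)/2670 = 2.83 km.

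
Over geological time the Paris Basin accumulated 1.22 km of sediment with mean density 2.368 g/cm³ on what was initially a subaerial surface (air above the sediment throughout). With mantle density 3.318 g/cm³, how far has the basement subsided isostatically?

0.871 km

Subaerial load: s = t ρ_sed / ρ_m = 1.22 km × 2.368/3.318 = 0.871 km.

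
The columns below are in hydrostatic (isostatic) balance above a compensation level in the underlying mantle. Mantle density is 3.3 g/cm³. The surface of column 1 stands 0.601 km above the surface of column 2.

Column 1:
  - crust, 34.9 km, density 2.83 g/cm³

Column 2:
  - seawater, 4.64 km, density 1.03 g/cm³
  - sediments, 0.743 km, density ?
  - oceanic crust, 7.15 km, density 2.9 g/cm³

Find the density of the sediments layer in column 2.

1.92 g/cm³

Take the compensation level at the base of the deeper column (depth z_c below the surface of column 1) and equate Σ ρ_i t_i down to z_c; mantle fills any gap and the z_c terms cancel.
Column 1: 34.9×2.83 + (z_c − 34.9)×3.3
Column 2: 0.601×0 + 4.64×1.03 + 0.743×ρ + 7.15×2.9 + (z_c − 0.601 − 12.533)×3.3
The z_c×3.3 term appears on both sides and cancels. Collect the known terms of each column as K = Σ(ρt)_known − 3.3 × (depth of known layers): K_1 = 98.767 − 3.3×34.9 = −16.403; K_2 = 25.5142 − 3.3×(0.601 + 12.533) = −17.828.
Balance: K_1 = K_2 + 0.743×ρ, so ρ = (K_1 − K_2)/0.743 = 1.425/0.743 = 1.92 g/cm³.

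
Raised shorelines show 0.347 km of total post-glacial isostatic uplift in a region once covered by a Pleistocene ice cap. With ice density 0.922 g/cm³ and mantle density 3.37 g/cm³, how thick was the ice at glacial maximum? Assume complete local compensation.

u = t ρ_ice/ρ_m → t = u ρ_m/ρ_ice = 0.347 km × 3.37/0.922 = 1.27 km.

1.27 km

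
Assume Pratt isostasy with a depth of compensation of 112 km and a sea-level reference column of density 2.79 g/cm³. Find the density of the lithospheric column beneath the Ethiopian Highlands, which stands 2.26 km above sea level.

Pratt balance: ρ_ref D = ρ (D + h).
ρ = ρ_ref D/(D + h) = 2.79 × 112 km/(112 km + 2.26 km) = 2.73 g/cm³.

2.73 g/cm³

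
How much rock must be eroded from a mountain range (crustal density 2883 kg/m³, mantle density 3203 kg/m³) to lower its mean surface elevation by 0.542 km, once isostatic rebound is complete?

Net drop Δ = e − u = e − e ρ_c/ρ_m = e (ρ_m − ρ_c)/ρ_m.
e = Δ ρ_m/(ρ_m − ρ_c) = 0.542 km × 3203/320 = 5.43 km.

5.43 km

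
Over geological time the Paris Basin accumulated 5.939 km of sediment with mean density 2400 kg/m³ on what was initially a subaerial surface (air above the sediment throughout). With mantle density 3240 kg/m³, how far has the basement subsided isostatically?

Subaerial load: s = t ρ_sed / ρ_m = 5.939 km × 2400/3240 = 4.4 km.

4.4 km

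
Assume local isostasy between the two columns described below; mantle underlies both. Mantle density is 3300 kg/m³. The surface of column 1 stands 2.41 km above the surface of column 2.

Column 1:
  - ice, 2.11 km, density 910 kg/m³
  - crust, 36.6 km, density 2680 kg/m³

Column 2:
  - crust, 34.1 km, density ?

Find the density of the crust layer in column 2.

Take the compensation level at the base of the deeper column (depth z_c below the surface of column 1) and equate Σ ρ_i t_i down to z_c; mantle fills any gap and the z_c terms cancel.
Column 1: 2.11×910 + 36.6×2680 + (z_c − 38.71)×3300
Column 2: 2.41×0 + 34.1×ρ + (z_c − 2.41 − 34.1)×3300
The z_c×3300 term appears on both sides and cancels. Collect the known terms of each column as K = Σ(ρt)_known − 3300 × (depth of known layers): K_1 = 100008.1 − 3300×38.71 = −27734.9; K_2 = 0 − 3300×(2.41 + 34.1) = −120483.
Balance: K_1 = K_2 + 34.1×ρ, so ρ = (K_1 − K_2)/34.1 = 92748.1/34.1 = 2720 kg/m³.

2720 kg/m³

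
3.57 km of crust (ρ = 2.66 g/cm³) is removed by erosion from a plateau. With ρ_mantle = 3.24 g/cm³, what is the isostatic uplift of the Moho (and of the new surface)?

2.93 km

Unloading: uplift u = e ρ_c/ρ_m = 3.57 km × 2.66/3.24 = 2.93 km.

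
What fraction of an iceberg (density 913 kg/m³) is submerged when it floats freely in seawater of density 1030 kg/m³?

0.886

Submerged fraction = ρ_obj/ρ_fluid = 913/1030 = 0.886.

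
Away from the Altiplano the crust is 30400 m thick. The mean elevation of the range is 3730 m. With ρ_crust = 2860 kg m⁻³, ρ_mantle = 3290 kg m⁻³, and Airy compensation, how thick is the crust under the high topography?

58900 m

Root depth r = h ρ_c / (ρ_m − ρ_c) = 3730 m × 2860 / 430 = 24810 m.
Total thickness = T + h + r = 30400 m + 3730 m + 24810 m = 58900 m.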